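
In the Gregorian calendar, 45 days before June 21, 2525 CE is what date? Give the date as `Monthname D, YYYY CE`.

JDN of June 21, 2525 CE = 2643469.
2643469 − 45 = 2643424.
JDN 2643424 in the Gregorian calendar is May 7, 2525 CE.

May 7, 2525 CE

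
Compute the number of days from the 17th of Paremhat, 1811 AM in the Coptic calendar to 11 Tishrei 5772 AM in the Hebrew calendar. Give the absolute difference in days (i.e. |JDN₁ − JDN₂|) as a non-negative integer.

First date → JDN 2486328; second date → JDN 2455844.
The interval is |2486328 − 2455844| = 30484 days.

30484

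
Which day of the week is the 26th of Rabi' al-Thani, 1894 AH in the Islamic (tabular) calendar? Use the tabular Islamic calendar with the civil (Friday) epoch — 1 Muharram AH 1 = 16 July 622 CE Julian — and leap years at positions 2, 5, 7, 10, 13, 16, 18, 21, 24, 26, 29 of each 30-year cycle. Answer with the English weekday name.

Saturday

This is JDN 2619370 (28 June 2459 Gregorian).
2619370 ≡ 5 (mod 7); counting from Monday = 0 gives Saturday.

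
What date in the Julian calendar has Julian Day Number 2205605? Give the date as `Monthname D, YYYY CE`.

August 14, 1326 CE

JDN 2205605 is 22 August 1326 in the proleptic Gregorian calendar.
In the Julian calendar that day is August 14, 1326 CE.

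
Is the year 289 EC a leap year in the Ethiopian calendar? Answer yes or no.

289 mod 4 = 1; in the Ethiopian calendar a year is leap when year mod 4 = 3, so it is a common year.

no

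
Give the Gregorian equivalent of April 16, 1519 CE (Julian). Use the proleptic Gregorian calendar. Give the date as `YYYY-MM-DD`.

1519-04-26

The Julian–Gregorian offset here is 10 days (Julian trailing).
16 April 1519 Julian + 10 days → 26 April 1519 Gregorian.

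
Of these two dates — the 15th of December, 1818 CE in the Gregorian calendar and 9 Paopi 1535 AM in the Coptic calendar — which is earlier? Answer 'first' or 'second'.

Converting both to JDN: 2385419 vs 2385361; the smaller is the second.

second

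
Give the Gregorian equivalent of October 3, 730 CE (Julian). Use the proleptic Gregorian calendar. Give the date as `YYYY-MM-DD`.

0730-10-07

For dates in this range the Gregorian date is 4 days ahead of the Julian.
3 October 730 Julian + 4 days → 7 October 730 Gregorian.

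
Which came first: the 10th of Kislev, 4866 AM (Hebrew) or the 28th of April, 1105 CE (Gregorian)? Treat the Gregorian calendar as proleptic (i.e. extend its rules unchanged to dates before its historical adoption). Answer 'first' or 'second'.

second

The two dates have Julian Day Numbers 2124982 and 2124770 respectively.
Since 2124770 < 2124982, the second date comes first.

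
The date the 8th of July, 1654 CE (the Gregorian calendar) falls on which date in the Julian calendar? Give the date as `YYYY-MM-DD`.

1654-06-28

The Julian–Gregorian offset here is 10 days (Julian trailing).
8 July 1654 Gregorian − 10 days → 28 June 1654 Julian.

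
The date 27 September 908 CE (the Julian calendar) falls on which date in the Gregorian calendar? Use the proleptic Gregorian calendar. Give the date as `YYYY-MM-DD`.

0908-10-02

At this point the Julian calendar is 5 days behind the Gregorian.
27 September 908 Julian + 5 days → 2 October 908 Gregorian.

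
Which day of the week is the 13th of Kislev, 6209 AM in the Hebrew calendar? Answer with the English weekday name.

In the Gregorian calendar this is 9 December 2448 (JDN 2615517).
Since JDN mod 7 = 2 (0 = Monday), the day is Wednesday.

Wednesday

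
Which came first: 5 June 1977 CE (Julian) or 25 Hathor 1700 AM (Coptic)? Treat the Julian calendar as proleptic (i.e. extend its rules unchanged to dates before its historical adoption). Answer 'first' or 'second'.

The two dates have Julian Day Numbers 2443313 and 2445674 respectively.
Since 2443313 < 2445674, the first date comes first.

first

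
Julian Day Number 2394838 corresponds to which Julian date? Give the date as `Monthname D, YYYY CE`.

JDN 2394838 is 28 September 1844 in the Gregorian calendar.
In the Julian calendar that day is September 16, 1844 CE.

September 16, 1844 CE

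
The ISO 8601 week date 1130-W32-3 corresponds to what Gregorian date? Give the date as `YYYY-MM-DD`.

1130-08-06

ISO week 1 of 1130 is the week containing the first Thursday of 1130.
Week 32, day 3 (Wednesday) lands on 1130-08-06.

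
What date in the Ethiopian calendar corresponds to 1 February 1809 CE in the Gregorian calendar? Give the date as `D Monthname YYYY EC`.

Julian Day Number of the source date = 2381815.
Converting JDN 2381815 to the Ethiopian calendar gives 25 Tir 1801 EC.

25 Tir 1801 EC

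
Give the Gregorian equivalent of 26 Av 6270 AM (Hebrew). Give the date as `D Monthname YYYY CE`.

Julian Day Number of the source date = 2638063.
Converting JDN 2638063 to the Gregorian calendar gives 2 September 2510 CE.

2 September 2510 CE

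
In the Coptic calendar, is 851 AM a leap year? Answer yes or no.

851 mod 4 = 3; in the Coptic calendar a year is leap when year mod 4 = 3, so it is a leap year.

yes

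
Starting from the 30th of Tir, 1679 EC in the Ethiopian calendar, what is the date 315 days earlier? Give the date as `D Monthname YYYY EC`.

The starting date is JDN 2337259; 2337259 − 315 = 2336944.
JDN 2336944 corresponds to 20 Megabit 1678 EC.

20 Megabit 1678 EC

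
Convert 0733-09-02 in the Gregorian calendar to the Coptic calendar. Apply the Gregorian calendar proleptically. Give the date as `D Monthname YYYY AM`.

Both dates share Julian Day Number 1989027; in the Coptic calendar that is 1 Thout 450 AM.

1 Thout 450 AM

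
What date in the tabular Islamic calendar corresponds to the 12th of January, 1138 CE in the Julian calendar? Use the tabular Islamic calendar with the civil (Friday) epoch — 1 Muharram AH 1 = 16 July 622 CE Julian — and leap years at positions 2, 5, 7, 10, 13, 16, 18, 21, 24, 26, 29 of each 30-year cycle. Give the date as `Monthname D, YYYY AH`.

Both dates share Julian Day Number 2136724; in the tabular Islamic calendar that is 27 Rabi' al-Thani 532 AH.

Rabi' al-Thani 27, 532 AH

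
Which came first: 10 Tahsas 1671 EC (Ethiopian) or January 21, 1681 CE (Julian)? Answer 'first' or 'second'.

The two dates have Julian Day Numbers 2334287 and 2335064 respectively.
Since 2334287 < 2335064, the first date comes first.

first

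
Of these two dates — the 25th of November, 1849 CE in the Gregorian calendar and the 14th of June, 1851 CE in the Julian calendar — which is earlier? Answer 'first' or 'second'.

first

Converting both to JDN: 2396722 vs 2397300; the smaller is the first.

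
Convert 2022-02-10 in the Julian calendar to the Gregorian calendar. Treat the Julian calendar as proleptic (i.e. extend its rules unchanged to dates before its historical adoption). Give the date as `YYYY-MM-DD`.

At this point the Julian calendar is 13 days behind the Gregorian.
10 February 2022 Julian + 13 days → 23 February 2022 Gregorian.

2022-02-23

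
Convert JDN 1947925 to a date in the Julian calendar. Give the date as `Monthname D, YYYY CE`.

JDN 1947925 is 19 February 621 in the proleptic Gregorian calendar.
In the Julian calendar that day is February 16, 621 CE.

February 16, 621 CE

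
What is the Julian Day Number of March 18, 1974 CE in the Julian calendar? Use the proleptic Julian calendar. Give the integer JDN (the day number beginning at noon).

2442138

In the Gregorian calendar the same day is 31 March 1974.
JDN 2451545 is 1 January 2000 CE (Gregorian); the target day is −9407 days from there, so JDN = 2442138.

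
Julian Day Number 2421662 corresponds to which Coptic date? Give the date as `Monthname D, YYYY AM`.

Meshir 30, 1634 AM

The Gregorian equivalent of JDN 2421662 is 9 March 1918.
In the Coptic calendar that day is Meshir 30, 1634 AM.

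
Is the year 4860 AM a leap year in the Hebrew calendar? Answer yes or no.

no

Hebrew year 4860 is year 15 of its 19-year Metonic cycle; leap years are at positions 3, 6, 8, 11, 14, 17, 19, so it is a common year (12 months).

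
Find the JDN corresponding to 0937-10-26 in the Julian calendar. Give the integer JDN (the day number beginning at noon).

2063596

Equivalently 31 October 937 (proleptic Gregorian).
JDN 2451545 is 1 January 2000 CE (Gregorian); the target day is −387949 days from there, so JDN = 2063596.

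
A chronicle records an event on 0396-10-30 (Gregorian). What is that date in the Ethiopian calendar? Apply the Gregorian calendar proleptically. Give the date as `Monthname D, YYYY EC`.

Julian Day Number of the source date = 1865999.
Converting JDN 1865999 to the Ethiopian calendar gives 2 Hidar 389 EC.

Hidar 2, 389 EC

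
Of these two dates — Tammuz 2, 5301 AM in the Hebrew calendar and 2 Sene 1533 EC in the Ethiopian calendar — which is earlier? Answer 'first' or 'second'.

second

Converting both to JDN: 2284086 vs 2284055; the smaller is the second.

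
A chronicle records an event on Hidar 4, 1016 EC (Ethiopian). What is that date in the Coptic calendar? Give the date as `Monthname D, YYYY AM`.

Hathor 4, 740 AM

Julian Day Number of the source date = 2095013.
Converting JDN 2095013 to the Coptic calendar gives 4 Hathor 740 AM.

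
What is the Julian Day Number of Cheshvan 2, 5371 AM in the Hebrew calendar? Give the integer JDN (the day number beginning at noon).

In the Gregorian calendar the same day is 19 October 1610.
JDN 2299161 is 15 October 1582 CE (Gregorian); the target day is +10231 days from there, so JDN = 2309392.

2309392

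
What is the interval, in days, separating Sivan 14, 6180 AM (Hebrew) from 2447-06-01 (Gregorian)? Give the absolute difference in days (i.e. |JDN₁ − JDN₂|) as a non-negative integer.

9867

JDN of the first date = 2605093.
JDN of the second date = 2614960.
|2614960 − 2605093| = 9867.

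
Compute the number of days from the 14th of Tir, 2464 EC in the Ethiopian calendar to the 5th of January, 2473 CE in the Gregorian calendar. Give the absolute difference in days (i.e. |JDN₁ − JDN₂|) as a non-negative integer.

JDN of the first date = 2623965.
JDN of the second date = 2624310.
|2624310 − 2623965| = 345.

345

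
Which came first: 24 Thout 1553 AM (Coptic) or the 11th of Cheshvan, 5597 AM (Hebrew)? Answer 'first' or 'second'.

first

Converting both to JDN: 2391921 vs 2391940; the smaller is the first.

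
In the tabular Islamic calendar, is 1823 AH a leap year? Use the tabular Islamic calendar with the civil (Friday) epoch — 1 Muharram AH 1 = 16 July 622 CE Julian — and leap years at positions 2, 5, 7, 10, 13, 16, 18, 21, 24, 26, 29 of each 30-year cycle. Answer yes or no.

no

Year 1823 AH is year 23 of its 30-year cycle; leap positions are 2, 5, 7, 10, 13, 16, 18, 21, 24, 26, 29, so it is a common year (354 days).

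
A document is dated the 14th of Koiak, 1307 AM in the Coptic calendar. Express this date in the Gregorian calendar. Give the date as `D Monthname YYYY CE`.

Julian Day Number of the source date = 2302149.
Converting JDN 2302149 to the Gregorian calendar gives 20 December 1590 CE.

20 December 1590 CE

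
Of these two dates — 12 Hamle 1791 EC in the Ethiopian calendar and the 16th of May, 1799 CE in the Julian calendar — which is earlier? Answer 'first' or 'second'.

second

First date → JDN 2378329; second date → JDN 2378278.
JDN 2378278 < JDN 2378329, so the second date is earlier.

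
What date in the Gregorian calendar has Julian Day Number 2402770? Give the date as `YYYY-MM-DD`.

1866-06-17

JDN 2451545 is 1 Jan 2000; 2402770 is −48775 days from there.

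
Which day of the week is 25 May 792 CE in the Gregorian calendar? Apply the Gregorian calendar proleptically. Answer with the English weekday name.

JDN 2010477 mod 7 = 0, and JDN 0 was a Monday, so this is a Monday.

Monday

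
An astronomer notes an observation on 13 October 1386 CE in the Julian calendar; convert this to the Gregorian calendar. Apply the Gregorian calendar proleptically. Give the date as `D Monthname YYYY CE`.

21 October 1386 CE

The Julian–Gregorian offset here is 8 days (Julian trailing).
13 October 1386 Julian + 8 days → 21 October 1386 Gregorian.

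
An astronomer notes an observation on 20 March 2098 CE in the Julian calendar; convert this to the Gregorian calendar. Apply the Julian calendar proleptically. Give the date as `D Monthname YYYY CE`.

2 April 2098 CE

For dates in this range the Gregorian date is 13 days ahead of the Julian.
20 March 2098 Julian + 13 days → 2 April 2098 Gregorian.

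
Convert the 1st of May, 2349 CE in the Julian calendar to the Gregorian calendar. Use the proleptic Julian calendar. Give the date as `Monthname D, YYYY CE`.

May 17, 2349 CE

The Julian–Gregorian offset here is 16 days (Julian trailing).
1 May 2349 Julian + 16 days → 17 May 2349 Gregorian.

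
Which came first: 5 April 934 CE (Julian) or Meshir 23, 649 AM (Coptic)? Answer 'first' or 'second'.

second

The two dates have Julian Day Numbers 2062296 and 2061884 respectively.
Since 2061884 < 2062296, the second date comes first.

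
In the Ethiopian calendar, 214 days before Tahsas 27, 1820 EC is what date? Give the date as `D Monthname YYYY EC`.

29 Ginbot 1819 EC

The starting date is JDN 2388727; 2388727 − 214 = 2388513.
JDN 2388513 corresponds to 29 Ginbot 1819 EC.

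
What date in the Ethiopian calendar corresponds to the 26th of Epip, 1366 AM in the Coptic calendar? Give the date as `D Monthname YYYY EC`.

The source date corresponds to 30 July 1650 in the Gregorian calendar (JDN 2323921).
That day falls on 26 Hamle 1642 EC in the Ethiopian calendar.

26 Hamle 1642 EC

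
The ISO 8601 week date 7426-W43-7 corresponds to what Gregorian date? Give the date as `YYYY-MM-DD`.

ISO week 1 of 7426 is the week containing the first Thursday of 7426.
Week 43, day 7 (Sunday) lands on 7426-10-29.

7426-10-29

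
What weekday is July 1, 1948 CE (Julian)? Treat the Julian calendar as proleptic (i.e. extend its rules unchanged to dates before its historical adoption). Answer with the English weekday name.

Wednesday

This is JDN 2432747 (14 July 1948 Gregorian).
JDN 2432747 mod 7 = 2, and JDN 0 was a Monday, so this is a Wednesday.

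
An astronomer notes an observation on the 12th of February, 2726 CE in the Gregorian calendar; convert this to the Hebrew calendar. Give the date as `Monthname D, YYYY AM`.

Both dates share Julian Day Number 2716753; in the Hebrew calendar that is 17 Shevat 6486 AM.

Shevat 17, 6486 AM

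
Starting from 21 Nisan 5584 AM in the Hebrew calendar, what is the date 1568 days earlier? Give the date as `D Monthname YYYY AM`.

Counting 1568 days back from JDN 2387371 reaches JDN 2385803, which is 16 Tevet 5580 AM.

16 Tevet 5580 AM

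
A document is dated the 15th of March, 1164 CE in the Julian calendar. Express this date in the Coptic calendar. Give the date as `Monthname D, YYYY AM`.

The source date corresponds to 22 March 1164 in the proleptic Gregorian calendar (JDN 2146283).
That day falls on 19 Paremhat 880 AM in the Coptic calendar.

Paremhat 19, 880 AM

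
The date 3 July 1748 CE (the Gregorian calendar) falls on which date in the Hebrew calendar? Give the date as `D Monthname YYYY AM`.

7 Tammuz 5508 AM

Julian Day Number of the source date = 2359688.
Converting JDN 2359688 to the Hebrew calendar gives 7 Tammuz 5508 AM.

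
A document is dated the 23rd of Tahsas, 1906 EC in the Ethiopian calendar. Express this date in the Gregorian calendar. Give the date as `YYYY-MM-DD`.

Julian Day Number of the source date = 2420134.
Converting JDN 2420134 to the Gregorian calendar gives 1 January 1914 CE.

1914-01-01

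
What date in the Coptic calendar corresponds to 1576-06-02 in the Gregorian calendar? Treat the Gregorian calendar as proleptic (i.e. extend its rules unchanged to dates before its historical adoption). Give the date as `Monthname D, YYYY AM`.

Both dates share Julian Day Number 2296835; in the Coptic calendar that is 28 Pashons 1292 AM.

Pashons 28, 1292 AM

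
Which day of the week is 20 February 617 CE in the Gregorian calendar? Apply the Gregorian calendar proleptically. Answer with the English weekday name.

Thursday

JDN 1946465 mod 7 = 3, and JDN 0 was a Monday, so this is a Thursday.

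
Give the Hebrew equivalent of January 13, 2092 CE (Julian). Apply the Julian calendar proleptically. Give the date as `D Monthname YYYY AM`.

17 Shevat 5852 AM

Julian Day Number of the source date = 2485173.
Converting JDN 2485173 to the Hebrew calendar gives 17 Shevat 5852 AM.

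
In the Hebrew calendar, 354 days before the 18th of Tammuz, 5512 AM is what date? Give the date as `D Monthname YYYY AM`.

19 Tammuz 5511 AM

JDN of the 18th of Tammuz, 5512 AM = 2361146.
2361146 − 354 = 2360792.
JDN 2360792 in the Hebrew calendar is 19 Tammuz 5511 AM.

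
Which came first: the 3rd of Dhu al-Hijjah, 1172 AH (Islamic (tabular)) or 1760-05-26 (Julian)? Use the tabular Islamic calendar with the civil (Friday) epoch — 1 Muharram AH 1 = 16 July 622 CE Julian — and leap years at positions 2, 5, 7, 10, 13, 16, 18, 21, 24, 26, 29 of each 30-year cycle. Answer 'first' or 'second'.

first

First date → JDN 2363730; second date → JDN 2364044.
JDN 2363730 < JDN 2364044, so the first date is earlier.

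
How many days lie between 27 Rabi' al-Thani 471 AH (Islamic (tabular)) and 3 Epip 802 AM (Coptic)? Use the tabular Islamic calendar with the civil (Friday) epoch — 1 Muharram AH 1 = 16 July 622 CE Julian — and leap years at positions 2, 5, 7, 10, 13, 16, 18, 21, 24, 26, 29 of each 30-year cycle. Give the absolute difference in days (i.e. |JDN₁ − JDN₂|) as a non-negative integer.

2790

JDN of the first date = 2115107.
JDN of the second date = 2117897.
|2117897 − 2115107| = 2790.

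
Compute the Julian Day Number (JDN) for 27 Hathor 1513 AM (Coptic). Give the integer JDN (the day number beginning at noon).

Equivalently 4 December 1796 (Gregorian).
JDN 2451545 is 1 January 2000 CE (Gregorian); the target day is −74171 days from there, so JDN = 2377374.

2377374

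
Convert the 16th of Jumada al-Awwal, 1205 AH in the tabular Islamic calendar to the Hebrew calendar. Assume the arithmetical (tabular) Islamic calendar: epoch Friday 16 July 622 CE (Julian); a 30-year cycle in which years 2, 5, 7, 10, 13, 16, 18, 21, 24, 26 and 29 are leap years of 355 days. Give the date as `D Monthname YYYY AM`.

16 Shevat 5551 AM

Julian Day Number of the source date = 2375230.
Converting JDN 2375230 to the Hebrew calendar gives 16 Shevat 5551 AM.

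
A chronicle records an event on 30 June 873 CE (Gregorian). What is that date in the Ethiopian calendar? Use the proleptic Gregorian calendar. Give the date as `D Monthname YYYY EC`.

Both dates share Julian Day Number 2040098; in the Ethiopian calendar that is 2 Hamle 865 EC.

2 Hamle 865 EC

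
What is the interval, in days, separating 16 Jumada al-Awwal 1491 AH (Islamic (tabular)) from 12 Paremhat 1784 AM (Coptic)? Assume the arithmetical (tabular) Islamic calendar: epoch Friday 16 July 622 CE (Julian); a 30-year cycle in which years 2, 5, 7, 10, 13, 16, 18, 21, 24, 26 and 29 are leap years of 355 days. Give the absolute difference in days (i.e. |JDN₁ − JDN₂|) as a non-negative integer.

JDN of the first date = 2476579.
JDN of the second date = 2476462.
|2476462 − 2476579| = 117.

117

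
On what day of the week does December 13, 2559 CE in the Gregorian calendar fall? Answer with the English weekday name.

Since JDN mod 7 = 3 (0 = Monday), the day is Thursday.

Thursday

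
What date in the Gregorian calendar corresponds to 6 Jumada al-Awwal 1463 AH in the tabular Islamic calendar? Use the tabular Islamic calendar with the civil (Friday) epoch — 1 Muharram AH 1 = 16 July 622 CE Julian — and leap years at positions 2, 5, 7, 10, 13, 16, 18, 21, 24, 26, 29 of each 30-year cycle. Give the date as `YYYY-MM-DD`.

Julian Day Number of the source date = 2466647.
Converting JDN 2466647 to the Gregorian calendar gives 7 May 2041 CE.

2041-05-07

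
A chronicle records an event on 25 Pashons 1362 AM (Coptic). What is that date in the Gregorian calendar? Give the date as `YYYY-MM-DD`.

1646-05-30

Julian Day Number of the source date = 2322399.
Converting JDN 2322399 to the Gregorian calendar gives 30 May 1646 CE.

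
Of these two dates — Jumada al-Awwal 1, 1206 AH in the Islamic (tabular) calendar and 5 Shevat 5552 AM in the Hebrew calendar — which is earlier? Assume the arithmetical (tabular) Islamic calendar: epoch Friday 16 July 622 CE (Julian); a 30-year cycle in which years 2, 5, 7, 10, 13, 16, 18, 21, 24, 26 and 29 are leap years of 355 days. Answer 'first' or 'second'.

first

Converting both to JDN: 2375570 vs 2375603; the smaller is the first.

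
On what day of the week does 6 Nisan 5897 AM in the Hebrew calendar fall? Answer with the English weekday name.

In the Gregorian calendar this is 28 March 2137 (JDN 2501670).
2501670 ≡ 3 (mod 7); counting from Monday = 0 gives Thursday.

Thursday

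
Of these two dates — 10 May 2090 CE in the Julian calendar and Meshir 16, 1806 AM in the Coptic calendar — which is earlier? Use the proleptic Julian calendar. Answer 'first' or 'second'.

First date → JDN 2484560; second date → JDN 2484471.
JDN 2484471 < JDN 2484560, so the second date is earlier.

second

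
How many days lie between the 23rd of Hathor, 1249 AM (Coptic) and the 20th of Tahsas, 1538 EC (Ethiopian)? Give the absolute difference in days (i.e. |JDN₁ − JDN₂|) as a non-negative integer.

4775

First date → JDN 2280944; second date → JDN 2285719.
The interval is |2280944 − 2285719| = 4775 days.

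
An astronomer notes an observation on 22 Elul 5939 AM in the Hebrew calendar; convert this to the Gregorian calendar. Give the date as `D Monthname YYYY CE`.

24 September 2179 CE

Both dates share Julian Day Number 2517190; in the Gregorian calendar that is 24 September 2179 CE.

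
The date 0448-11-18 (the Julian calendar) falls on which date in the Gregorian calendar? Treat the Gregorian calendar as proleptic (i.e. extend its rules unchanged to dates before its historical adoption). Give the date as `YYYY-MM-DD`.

For dates in this range the Gregorian date is 1 day ahead of the Julian.
18 November 448 Julian + 1 day → 19 November 448 Gregorian.

0448-11-19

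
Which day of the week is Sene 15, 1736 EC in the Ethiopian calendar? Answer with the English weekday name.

Saturday

This is JDN 2358214 (20 June 1744 Gregorian).
JDN 2358214 mod 7 = 5, and JDN 0 was a Monday, so this is a Saturday.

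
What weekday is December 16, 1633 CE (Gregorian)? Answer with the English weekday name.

JDN 2317851 mod 7 = 4, and JDN 0 was a Monday, so this is a Friday.

Friday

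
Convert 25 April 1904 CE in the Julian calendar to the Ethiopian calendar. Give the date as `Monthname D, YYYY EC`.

Miyazya 30, 1896 EC

Both dates share Julian Day Number 2416609; in the Ethiopian calendar that is 30 Miyazya 1896 EC.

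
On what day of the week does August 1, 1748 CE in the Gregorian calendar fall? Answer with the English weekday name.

JDN 2359717 mod 7 = 3, and JDN 0 was a Monday, so this is a Thursday.

Thursday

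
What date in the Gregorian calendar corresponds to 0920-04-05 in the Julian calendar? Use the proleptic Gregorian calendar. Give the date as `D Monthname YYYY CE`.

The Julian–Gregorian offset here is 5 days (Julian trailing).
5 April 920 Julian + 5 days → 10 April 920 Gregorian.

10 April 920 CE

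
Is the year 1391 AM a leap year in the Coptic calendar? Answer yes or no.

1391 mod 4 = 3; in the Coptic calendar a year is leap when year mod 4 = 3, so it is a leap year.

yes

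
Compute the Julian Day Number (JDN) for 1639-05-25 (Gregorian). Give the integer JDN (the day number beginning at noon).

JDN 2451545 is 1 January 2000 CE (Gregorian); the target day is −131708 days from there, so JDN = 2319837.

2319837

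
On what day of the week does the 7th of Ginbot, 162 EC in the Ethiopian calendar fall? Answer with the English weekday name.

Tuesday

Equivalently 1 May 170 Gregorian, JDN 1783272.
Since JDN mod 7 = 1 (0 = Monday), the day is Tuesday.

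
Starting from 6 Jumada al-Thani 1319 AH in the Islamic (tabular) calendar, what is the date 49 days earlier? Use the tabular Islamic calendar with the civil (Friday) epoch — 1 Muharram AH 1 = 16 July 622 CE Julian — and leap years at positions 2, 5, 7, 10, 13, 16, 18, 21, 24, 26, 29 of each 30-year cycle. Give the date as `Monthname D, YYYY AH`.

JDN of 6 Jumada al-Thani 1319 AH = 2415648.
2415648 − 49 = 2415599.
JDN 2415599 in the tabular Islamic calendar is Rabi' al-Thani 16, 1319 AH.

Rabi' al-Thani 16, 1319 AH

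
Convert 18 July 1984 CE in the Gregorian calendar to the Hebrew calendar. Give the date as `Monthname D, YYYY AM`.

Tammuz 18, 5744 AM

Julian Day Number of the source date = 2445900.
Converting JDN 2445900 to the Hebrew calendar gives 18 Tammuz 5744 AM.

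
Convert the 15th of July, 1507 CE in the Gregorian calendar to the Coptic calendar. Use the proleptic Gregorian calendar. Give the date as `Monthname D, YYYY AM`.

Both dates share Julian Day Number 2271675; in the Coptic calendar that is 11 Epip 1223 AM.

Epip 11, 1223 AM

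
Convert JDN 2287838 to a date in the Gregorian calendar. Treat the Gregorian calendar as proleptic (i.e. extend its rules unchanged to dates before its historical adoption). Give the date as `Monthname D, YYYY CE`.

JDN 2451545 is 1 Jan 2000; 2287838 is −163707 days from there.

October 15, 1551 CE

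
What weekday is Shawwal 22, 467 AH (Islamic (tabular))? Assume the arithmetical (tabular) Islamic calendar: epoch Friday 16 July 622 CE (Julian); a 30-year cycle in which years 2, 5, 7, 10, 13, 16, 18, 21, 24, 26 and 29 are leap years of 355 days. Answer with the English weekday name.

This is JDN 2113862 (16 June 1075 Gregorian).
2113862 ≡ 2 (mod 7); counting from Monday = 0 gives Wednesday.

Wednesday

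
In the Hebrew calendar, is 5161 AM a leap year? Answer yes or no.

Hebrew year 5161 is year 12 of its 19-year Metonic cycle; leap years are at positions 3, 6, 8, 11, 14, 17, 19, so it is a common year (12 months).

no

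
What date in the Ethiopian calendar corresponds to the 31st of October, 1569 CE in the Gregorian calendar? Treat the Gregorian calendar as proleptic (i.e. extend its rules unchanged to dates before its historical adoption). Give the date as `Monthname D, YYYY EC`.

Both dates share Julian Day Number 2294429; in the Ethiopian calendar that is 24 Tikimt 1562 EC.

Tikimt 24, 1562 EC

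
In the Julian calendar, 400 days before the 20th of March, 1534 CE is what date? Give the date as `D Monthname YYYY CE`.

Counting 400 days back from JDN 2281430 reaches JDN 2281030, which is 13 February 1533 CE.

13 February 1533 CE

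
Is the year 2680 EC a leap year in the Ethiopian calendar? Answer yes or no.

no

2680 mod 4 = 0; in the Ethiopian calendar a year is leap when year mod 4 = 3, so it is a common year.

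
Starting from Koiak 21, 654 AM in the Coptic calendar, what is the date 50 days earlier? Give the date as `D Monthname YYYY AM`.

1 Hathor 654 AM

The starting date is JDN 2063648; 2063648 − 50 = 2063598.
JDN 2063598 corresponds to 1 Hathor 654 AM.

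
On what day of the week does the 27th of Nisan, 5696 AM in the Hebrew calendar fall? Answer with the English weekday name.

This is JDN 2428278 (19 April 1936 Gregorian).
2428278 ≡ 6 (mod 7); counting from Monday = 0 gives Sunday.

Sunday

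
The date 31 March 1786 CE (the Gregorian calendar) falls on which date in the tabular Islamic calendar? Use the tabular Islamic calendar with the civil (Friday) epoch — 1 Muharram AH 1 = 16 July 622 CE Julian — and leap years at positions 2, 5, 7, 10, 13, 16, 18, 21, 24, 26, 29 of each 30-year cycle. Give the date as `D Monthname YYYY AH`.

30 Jumada al-Awwal 1200 AH

Both dates share Julian Day Number 2373473; in the tabular Islamic calendar that is 30 Jumada al-Awwal 1200 AH.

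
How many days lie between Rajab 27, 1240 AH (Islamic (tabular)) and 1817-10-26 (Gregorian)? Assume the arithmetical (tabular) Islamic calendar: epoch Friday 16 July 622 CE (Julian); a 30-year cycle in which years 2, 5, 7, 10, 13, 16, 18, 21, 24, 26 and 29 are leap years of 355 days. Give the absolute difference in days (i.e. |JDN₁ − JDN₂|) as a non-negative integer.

JDN of the first date = 2387703.
JDN of the second date = 2385004.
|2385004 − 2387703| = 2699.

2699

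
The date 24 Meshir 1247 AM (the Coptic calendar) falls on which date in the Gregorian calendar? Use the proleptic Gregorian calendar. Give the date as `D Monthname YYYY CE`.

28 February 1531 CE

Both dates share Julian Day Number 2280304; in the Gregorian calendar that is 28 February 1531 CE.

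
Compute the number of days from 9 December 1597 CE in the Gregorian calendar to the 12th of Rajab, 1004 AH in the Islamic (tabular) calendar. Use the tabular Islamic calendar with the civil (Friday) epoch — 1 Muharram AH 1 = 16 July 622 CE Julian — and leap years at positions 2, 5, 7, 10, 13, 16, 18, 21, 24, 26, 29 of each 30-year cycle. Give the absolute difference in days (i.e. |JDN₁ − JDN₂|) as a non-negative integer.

637

JDN of the first date = 2304695.
JDN of the second date = 2304058.
|2304058 − 2304695| = 637.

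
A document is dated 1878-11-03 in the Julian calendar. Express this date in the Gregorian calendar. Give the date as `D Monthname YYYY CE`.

The Julian–Gregorian offset here is 12 days (Julian trailing).
3 November 1878 Julian + 12 days → 15 November 1878 Gregorian.

15 November 1878 CE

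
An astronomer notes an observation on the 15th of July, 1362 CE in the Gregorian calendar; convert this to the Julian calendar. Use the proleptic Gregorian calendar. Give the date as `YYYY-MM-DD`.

At this point the Julian calendar is 8 days behind the Gregorian.
15 July 1362 Gregorian − 8 days → 7 July 1362 Julian.

1362-07-07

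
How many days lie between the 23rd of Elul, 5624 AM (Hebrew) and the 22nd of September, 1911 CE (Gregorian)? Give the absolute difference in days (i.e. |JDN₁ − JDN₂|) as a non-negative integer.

First date → JDN 2402139; second date → JDN 2419302.
The interval is |2402139 − 2419302| = 17163 days.

17163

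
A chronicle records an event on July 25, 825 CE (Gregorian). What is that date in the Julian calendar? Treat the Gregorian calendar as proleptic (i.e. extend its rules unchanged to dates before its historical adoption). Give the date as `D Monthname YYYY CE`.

21 July 825 CE

For dates in this range the Gregorian date is 4 days ahead of the Julian.
25 July 825 Gregorian − 4 days → 21 July 825 Julian.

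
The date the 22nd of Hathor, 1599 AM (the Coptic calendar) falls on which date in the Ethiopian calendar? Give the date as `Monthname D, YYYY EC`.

Hidar 22, 1875 EC

Both dates share Julian Day Number 2408780; in the Ethiopian calendar that is 22 Hidar 1875 EC.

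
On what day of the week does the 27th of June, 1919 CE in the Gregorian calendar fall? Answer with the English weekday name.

Friday

2422137 ≡ 4 (mod 7); counting from Monday = 0 gives Friday.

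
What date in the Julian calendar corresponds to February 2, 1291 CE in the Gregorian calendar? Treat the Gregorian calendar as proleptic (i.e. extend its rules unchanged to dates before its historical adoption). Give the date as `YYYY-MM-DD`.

1291-01-26

At this point the Julian calendar is 7 days behind the Gregorian.
2 February 1291 Gregorian − 7 days → 26 January 1291 Julian.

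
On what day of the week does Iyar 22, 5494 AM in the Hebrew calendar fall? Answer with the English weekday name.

Tuesday

Equivalently 25 May 1734 Gregorian, JDN 2354535.
2354535 ≡ 1 (mod 7); counting from Monday = 0 gives Tuesday.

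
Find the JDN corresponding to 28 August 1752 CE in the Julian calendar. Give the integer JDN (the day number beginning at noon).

In the Gregorian calendar the same day is 8 September 1752.
JDN 2299161 is 15 October 1582 CE (Gregorian); the target day is +62055 days from there, so JDN = 2361216.

2361216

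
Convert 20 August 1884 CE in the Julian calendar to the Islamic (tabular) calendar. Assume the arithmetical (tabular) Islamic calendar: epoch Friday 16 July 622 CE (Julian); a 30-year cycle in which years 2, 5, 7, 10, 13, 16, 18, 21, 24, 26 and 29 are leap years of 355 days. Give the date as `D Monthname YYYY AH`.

10 Dhu al-Qa'dah 1301 AH

Both dates share Julian Day Number 2409421; in the tabular Islamic calendar that is 10 Dhu al-Qa'dah 1301 AH.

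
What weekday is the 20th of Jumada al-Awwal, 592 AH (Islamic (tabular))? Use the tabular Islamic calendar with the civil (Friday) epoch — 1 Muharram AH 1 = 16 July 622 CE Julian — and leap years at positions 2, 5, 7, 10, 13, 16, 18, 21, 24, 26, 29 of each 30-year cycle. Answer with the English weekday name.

Equivalently 28 April 1196 Gregorian, JDN 2158008.
JDN 2158008 mod 7 = 6, and JDN 0 was a Monday, so this is a Sunday.

Sunday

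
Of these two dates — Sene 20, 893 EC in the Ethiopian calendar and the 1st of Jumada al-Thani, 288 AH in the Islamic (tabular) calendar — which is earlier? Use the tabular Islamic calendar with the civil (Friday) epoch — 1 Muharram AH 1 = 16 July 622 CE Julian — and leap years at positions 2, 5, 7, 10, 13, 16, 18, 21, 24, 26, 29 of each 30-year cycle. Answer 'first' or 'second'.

First date → JDN 2050313; second date → JDN 2050291.
JDN 2050291 < JDN 2050313, so the second date is earlier.

second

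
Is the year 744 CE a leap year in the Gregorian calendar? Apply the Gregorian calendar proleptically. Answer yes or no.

744 is divisible by 4 and not by 100, so it is a leap year.

yes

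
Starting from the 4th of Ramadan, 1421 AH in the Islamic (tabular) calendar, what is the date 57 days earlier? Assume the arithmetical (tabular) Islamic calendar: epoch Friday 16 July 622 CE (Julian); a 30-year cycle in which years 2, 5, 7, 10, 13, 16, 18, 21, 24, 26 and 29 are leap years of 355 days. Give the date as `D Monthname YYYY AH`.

6 Rajab 1421 AH

Counting 57 days back from JDN 2451880 reaches JDN 2451823, which is 6 Rajab 1421 AH.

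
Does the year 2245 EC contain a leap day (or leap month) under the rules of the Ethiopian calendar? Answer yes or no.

no

2245 mod 4 = 1; in the Ethiopian calendar a year is leap when year mod 4 = 3, so it is a common year.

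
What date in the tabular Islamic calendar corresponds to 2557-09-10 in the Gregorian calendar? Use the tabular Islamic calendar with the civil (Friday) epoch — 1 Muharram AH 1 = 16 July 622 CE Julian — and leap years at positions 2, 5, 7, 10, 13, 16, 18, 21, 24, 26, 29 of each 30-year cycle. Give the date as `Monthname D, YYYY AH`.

Both dates share Julian Day Number 2655238; in the tabular Islamic calendar that is 15 Rajab 1995 AH.

Rajab 15, 1995 AH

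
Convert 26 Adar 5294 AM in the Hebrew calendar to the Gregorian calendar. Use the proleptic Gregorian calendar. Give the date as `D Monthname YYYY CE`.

23 March 1534 CE

Julian Day Number of the source date = 2281423.
Converting JDN 2281423 to the Gregorian calendar gives 23 March 1534 CE.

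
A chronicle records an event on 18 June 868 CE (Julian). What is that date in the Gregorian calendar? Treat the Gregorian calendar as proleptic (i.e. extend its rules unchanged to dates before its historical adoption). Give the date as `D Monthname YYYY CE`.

22 June 868 CE

The Julian–Gregorian offset here is 4 days (Julian trailing).
18 June 868 Julian + 4 days → 22 June 868 Gregorian.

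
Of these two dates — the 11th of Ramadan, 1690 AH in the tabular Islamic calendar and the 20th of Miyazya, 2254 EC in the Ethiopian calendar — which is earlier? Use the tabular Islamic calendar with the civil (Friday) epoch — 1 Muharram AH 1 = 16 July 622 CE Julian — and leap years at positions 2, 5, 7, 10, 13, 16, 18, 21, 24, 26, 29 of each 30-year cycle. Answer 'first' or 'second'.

first

Converting both to JDN: 2547211 vs 2547358; the smaller is the first.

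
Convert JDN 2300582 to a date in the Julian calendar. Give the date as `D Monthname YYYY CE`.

JDN 2300582 is 5 September 1586 in the Gregorian calendar.
In the Julian calendar that day is 26 August 1586 CE.

26 August 1586 CE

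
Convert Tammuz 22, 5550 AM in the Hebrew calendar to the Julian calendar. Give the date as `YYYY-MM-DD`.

1790-06-23

Both dates share Julian Day Number 2375029; in the Julian calendar that is 23 June 1790 CE.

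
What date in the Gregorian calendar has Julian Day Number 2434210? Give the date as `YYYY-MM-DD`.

JDN 2451545 is 1 Jan 2000; 2434210 is −17335 days from there.

1952-07-16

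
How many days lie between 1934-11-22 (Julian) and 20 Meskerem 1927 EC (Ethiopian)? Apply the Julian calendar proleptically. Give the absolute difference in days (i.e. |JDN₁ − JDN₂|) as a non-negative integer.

66

JDN of the first date = 2427777.
JDN of the second date = 2427711.
|2427711 − 2427777| = 66.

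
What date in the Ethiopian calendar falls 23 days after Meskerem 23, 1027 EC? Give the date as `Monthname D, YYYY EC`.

Tikimt 16, 1027 EC

The starting date is JDN 2098989; 2098989 + 23 = 2099012.
JDN 2099012 corresponds to Tikimt 16, 1027 EC.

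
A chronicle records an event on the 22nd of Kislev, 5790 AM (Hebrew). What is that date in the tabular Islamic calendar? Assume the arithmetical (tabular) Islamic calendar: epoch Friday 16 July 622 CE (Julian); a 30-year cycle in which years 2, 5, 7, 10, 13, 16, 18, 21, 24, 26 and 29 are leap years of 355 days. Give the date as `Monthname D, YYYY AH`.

The source date corresponds to 29 November 2029 in the Gregorian calendar (JDN 2462470).
That day falls on 22 Rajab 1451 AH in the tabular Islamic calendar.

Rajab 22, 1451 AH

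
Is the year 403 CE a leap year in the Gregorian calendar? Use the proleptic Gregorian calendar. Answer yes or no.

403 is not divisible by 4, so it is a common year.

no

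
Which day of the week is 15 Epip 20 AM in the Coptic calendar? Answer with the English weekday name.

Sunday

In the proleptic Gregorian calendar this is 10 July 304 (JDN 1832284).
1832284 ≡ 6 (mod 7); counting from Monday = 0 gives Sunday.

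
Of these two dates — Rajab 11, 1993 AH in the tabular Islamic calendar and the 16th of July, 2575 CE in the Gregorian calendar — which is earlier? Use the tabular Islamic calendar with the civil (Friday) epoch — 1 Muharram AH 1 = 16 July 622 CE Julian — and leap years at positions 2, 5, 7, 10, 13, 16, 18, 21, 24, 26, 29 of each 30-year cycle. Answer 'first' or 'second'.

first

The two dates have Julian Day Numbers 2654525 and 2661756 respectively.
Since 2654525 < 2661756, the first date comes first.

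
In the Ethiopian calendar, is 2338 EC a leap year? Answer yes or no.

2338 mod 4 = 2; in the Ethiopian calendar a year is leap when year mod 4 = 3, so it is a common year.

no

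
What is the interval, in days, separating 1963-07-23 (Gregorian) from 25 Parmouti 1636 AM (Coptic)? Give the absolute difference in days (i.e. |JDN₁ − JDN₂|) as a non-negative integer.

15786

JDN of the first date = 2438234.
JDN of the second date = 2422448.
|2422448 − 2438234| = 15786.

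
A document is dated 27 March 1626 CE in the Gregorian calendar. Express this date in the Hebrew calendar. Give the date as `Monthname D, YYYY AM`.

Adar 29, 5386 AM

Both dates share Julian Day Number 2315030; in the Hebrew calendar that is 29 Adar 5386 AM.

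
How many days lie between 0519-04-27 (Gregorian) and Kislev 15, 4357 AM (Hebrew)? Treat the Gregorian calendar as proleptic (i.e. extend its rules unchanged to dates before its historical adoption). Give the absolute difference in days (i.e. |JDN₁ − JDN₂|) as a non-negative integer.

28326

First date → JDN 1910737; second date → JDN 1939063.
The interval is |1910737 − 1939063| = 28326 days.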